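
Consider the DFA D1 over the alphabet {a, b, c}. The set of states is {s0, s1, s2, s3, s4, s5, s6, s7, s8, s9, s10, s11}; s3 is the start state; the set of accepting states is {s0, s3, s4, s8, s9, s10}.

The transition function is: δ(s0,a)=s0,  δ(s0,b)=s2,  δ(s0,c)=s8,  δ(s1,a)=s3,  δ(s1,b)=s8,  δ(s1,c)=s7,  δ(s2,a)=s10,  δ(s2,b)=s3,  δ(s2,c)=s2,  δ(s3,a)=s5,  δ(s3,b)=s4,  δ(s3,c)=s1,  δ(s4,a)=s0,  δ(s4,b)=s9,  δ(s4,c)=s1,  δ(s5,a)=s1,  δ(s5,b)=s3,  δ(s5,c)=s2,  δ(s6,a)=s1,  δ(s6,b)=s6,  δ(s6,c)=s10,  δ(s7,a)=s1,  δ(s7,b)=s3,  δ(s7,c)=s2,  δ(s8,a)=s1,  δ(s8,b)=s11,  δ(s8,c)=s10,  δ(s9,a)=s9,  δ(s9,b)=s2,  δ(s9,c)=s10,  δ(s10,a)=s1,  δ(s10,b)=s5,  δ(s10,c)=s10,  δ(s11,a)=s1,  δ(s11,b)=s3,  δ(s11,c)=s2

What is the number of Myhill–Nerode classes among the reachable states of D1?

Reachable states from the start: {s0,s1,s2,s3,s4,s5,s7,s8,s9,s10,s11}. Unreachable: {s6} — drop them.
P0 = {s0,s3,s4,s8,s9,s10} | {s1,s2,s5,s7,s11}.
On input a, block {s0,s3,s4,s8,s9,s10} splits into {s0,s4,s9} and {s3,s8,s10}.
Refine {s0,s4,s9} on symbol b: members go to different blocks, giving {s0,s9} and {s4}.
On input a, block {s1,s2,s5,s7,s11} splits into {s5,s7,s11} and {s1,s2}.
Split {s3,s8,s10} by δ(·,a) → {s8,s10} and {s3}.
On input a, block {s1,s2} splits into {s1} and {s2}.
The partition is now stable with 7 blocks: {s0,s9} | {s5,s7,s11} | {s8,s10} | {s4} | {s1} | {s3} | {s2}.

7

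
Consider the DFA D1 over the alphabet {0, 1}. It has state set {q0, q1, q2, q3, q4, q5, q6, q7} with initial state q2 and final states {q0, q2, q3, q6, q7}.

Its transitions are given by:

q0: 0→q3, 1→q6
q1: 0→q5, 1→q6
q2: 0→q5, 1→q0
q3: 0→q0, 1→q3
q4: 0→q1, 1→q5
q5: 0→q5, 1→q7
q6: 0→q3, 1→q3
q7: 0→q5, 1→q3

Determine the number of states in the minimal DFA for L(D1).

3

First remove the unreachable states {q1,q4}; 6 states remain.
P0 = {q0,q2,q3,q6,q7} | {q5}.
Split {q0,q2,q3,q6,q7} by δ(·,0) → {q0,q3,q6} and {q2,q7}.
No further refinement is possible. Final partition (3 blocks): {q0,q3,q6} | {q5} | {q2,q7}.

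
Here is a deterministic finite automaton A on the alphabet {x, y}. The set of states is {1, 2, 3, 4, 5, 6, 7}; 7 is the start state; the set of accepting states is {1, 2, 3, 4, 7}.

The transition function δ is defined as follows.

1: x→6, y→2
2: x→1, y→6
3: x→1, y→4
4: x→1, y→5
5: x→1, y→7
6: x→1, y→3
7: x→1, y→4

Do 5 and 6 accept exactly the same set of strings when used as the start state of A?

Yes

Start with accepting vs non-accepting: {1,2,3,4,7} | {5,6}.
Split {1,2,3,4,7} by δ(·,x) → {2,3,4,7} and {1}.
On input y, block {2,3,4,7} splits into {2,4} and {3,7}.
The partition is now stable with 4 blocks: {2,4} | {5,6} | {1} | {3,7}.
5 and 6 lie in the same block of the stable partition, so they are equivalent — no string distinguishes them.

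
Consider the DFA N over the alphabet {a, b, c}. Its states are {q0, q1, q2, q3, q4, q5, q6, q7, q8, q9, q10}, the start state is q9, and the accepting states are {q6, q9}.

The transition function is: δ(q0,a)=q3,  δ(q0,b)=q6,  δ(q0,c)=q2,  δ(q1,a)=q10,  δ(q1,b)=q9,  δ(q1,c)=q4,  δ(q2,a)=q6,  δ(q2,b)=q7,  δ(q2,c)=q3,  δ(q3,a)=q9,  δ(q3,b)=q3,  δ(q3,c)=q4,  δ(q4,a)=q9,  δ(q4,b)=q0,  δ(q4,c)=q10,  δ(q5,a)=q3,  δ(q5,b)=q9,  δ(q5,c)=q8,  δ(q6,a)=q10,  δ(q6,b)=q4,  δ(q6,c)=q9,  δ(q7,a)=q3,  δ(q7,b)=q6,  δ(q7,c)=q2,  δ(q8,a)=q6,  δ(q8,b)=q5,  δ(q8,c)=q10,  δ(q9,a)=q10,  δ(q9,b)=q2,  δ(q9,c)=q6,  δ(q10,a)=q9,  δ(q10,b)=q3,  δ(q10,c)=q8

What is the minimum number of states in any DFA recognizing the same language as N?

States {q1} cannot be reached from the start state, so discard them.
Initial partition by acceptance: {q6,q9} | {q0,q2,q3,q4,q5,q7,q8,q10}.
Refine {q0,q2,q3,q4,q5,q7,q8,q10} on symbol a: members go to different blocks, giving {q2,q3,q4,q8,q10} and {q0,q5,q7}.
On input b, block {q2,q3,q4,q8,q10} splits into {q2,q4,q8} and {q3,q10}.
Stable partition: {q6,q9} | {q2,q4,q8} | {q0,q5,q7} | {q3,q10} — 4 equivalence classes.

4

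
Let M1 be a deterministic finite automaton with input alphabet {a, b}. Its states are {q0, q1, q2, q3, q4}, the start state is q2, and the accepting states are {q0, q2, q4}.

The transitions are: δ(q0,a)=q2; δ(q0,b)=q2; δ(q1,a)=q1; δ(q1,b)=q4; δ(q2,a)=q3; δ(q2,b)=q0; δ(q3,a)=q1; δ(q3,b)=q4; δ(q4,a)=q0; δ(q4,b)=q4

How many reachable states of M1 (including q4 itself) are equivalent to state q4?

Every state is reachable, so we keep all 5.
Start with accepting vs non-accepting: {q0,q2,q4} | {q1,q3}.
On input a, block {q0,q2,q4} splits into {q0,q4} and {q2}.
On input a, block {q0,q4} splits into {q0} and {q4}.
Stable partition: {q0} | {q1,q3} | {q2} | {q4} — 4 equivalence classes.
State q4 belongs to the block {q4}, which has 1 states.

1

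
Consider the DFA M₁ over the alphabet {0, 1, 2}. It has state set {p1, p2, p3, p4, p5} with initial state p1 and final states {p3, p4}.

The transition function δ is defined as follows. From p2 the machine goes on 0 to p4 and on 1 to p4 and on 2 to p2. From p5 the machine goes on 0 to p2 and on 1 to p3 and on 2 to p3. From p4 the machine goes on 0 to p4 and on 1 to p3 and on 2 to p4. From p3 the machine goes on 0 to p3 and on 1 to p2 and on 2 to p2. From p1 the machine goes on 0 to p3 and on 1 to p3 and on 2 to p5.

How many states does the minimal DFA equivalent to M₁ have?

5

All states are reachable from the start state.
P0 = {p3,p4} | {p1,p2,p5}.
Refine {p3,p4} on symbol 1: members go to different blocks, giving {p3} and {p4}.
Refine {p1,p2,p5} on symbol 0: members go to different blocks, giving {p1} and {p2} and {p5}.
Stable partition: {p3} | {p1} | {p4} | {p2} | {p5} — 5 equivalence classes.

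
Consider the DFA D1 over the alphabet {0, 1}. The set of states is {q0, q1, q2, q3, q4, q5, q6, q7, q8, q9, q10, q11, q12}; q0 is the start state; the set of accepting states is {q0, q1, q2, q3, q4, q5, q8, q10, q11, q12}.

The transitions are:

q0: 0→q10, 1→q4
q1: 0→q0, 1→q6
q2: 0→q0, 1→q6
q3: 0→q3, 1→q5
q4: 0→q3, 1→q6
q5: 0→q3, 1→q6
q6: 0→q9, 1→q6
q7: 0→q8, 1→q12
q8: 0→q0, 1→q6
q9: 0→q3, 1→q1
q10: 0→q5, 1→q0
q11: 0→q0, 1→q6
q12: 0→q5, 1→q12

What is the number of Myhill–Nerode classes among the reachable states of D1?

7

First remove the unreachable states {q2,q7,q8,q11,q12}; 8 states remain.
Initial partition by acceptance: {q0,q1,q3,q4,q5,q10} | {q6,q9}.
On input 1, block {q0,q1,q3,q4,q5,q10} splits into {q0,q3,q10} and {q1,q4,q5}.
On input 0, block {q0,q3,q10} splits into {q0,q3} and {q10}.
Split {q0,q3} by δ(·,0) → {q0} and {q3}.
Refine {q6,q9} on symbol 0: members go to different blocks, giving {q6} and {q9}.
Refine {q1,q4,q5} on symbol 0: members go to different blocks, giving {q4,q5} and {q1}.
No further refinement is possible. Final partition (7 blocks): {q0} | {q6} | {q4,q5} | {q10} | {q3} | {q9} | {q1}.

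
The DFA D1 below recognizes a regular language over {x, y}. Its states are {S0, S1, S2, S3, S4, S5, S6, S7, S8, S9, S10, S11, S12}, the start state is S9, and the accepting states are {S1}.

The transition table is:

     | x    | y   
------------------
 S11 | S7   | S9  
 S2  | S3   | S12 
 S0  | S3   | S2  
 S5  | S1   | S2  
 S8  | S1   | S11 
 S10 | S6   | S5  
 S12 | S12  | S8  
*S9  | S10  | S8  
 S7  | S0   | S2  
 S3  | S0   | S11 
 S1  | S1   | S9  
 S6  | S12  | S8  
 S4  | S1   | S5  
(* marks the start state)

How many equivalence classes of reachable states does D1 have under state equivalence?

5

First remove the unreachable states {S4}; 12 states remain.
Start with accepting vs non-accepting: {S1} | {S0,S2,S3,S5,S6,S7,S8,S9,S10,S11,S12}.
Split {S0,S2,S3,S5,S6,S7,S8,S9,S10,S11,S12} by δ(·,x) → {S0,S2,S3,S6,S7,S9,S10,S11,S12} and {S5,S8}.
On input y, block {S0,S2,S3,S6,S7,S9,S10,S11,S12} splits into {S0,S2,S3,S7,S11} and {S6,S9,S10,S12}.
Split {S0,S2,S3,S7,S11} by δ(·,y) → {S0,S3,S7} and {S2,S11}.
Stable partition: {S1} | {S0,S3,S7} | {S5,S8} | {S6,S9,S10,S12} | {S2,S11} — 5 equivalence classes.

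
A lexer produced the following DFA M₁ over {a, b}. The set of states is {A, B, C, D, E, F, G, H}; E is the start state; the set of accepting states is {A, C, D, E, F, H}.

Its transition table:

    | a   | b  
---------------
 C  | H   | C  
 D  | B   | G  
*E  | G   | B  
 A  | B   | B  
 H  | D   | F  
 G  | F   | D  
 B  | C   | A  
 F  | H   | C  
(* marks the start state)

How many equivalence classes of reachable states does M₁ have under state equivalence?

Initial partition by acceptance: {A,C,D,E,F,H} | {B,G}.
On input a, block {A,C,D,E,F,H} splits into {A,D,E} and {C,F,H}.
On input a, block {C,F,H} splits into {C,F} and {H}.
No further refinement is possible. Final partition (4 blocks): {A,D,E} | {B,G} | {C,F} | {H}.

4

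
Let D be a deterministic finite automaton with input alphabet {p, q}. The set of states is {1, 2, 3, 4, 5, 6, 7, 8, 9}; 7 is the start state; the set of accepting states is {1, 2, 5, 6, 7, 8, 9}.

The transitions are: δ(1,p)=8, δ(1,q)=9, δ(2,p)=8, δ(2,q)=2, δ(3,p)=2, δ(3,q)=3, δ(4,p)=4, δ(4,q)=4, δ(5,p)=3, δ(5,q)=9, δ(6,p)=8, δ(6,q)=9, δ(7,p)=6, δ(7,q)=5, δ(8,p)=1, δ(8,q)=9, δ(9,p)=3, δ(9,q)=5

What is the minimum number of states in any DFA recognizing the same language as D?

Reachable states from the start: {1,2,3,5,6,7,8,9}. Unreachable: {4} — drop them.
P0 = {1,2,5,6,7,8,9} | {3}.
On input p, block {1,2,5,6,7,8,9} splits into {1,2,6,7,8} and {5,9}.
On input q, block {1,2,6,7,8} splits into {1,6,7,8} and {2}.
No further refinement is possible. Final partition (4 blocks): {1,6,7,8} | {3} | {5,9} | {2}.

4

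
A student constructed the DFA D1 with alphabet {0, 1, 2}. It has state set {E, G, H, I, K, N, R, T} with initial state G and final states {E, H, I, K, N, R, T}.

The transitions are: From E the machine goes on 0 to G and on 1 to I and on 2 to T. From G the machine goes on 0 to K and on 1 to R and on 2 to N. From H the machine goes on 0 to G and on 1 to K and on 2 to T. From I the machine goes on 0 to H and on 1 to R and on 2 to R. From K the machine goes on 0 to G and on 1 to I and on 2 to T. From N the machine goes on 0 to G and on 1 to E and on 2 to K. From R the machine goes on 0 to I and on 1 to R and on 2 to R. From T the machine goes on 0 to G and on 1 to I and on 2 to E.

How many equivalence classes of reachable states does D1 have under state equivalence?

5

All states are reachable from the start state.
Start with accepting vs non-accepting: {E,H,I,K,N,R,T} | {G}.
On input 0, block {E,H,I,K,N,R,T} splits into {E,H,K,N,T} and {I,R}.
On input 1, block {E,H,K,N,T} splits into {E,K,T} and {H,N}.
Split {I,R} by δ(·,0) → {R} and {I}.
The partition is now stable with 5 blocks: {E,K,T} | {G} | {R} | {H,N} | {I}.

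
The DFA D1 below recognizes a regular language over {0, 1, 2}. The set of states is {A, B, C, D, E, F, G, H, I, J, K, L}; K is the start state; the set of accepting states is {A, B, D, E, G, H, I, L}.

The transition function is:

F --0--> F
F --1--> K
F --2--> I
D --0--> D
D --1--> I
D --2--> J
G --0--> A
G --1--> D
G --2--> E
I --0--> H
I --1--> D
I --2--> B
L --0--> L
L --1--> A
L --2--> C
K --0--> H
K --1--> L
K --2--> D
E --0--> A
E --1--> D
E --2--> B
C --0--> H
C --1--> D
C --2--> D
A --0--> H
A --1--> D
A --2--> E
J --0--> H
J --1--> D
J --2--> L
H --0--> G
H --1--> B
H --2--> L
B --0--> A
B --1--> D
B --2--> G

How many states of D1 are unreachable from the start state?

1

No path from K leads to F; the other 11 states are all reachable.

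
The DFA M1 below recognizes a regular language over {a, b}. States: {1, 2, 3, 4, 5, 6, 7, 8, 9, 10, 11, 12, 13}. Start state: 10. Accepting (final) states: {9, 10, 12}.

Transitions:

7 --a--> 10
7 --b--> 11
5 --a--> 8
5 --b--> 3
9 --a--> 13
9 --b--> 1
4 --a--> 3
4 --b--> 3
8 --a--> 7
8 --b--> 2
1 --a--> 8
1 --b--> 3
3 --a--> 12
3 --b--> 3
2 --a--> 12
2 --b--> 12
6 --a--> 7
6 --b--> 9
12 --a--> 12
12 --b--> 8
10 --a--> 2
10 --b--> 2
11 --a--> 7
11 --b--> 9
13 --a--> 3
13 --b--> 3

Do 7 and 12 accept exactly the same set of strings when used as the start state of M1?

Reachable states from the start: {1,2,3,7,8,9,10,11,12,13}. Unreachable: {4,5,6} — drop them.
P0 = {9,10,12} | {1,2,3,7,8,11,13}.
Refine {9,10,12} on symbol a: members go to different blocks, giving {9,10} and {12}.
Split {1,2,3,7,8,11,13} by δ(·,a) → {1,8,11,13} and {2,3} and {7}.
Refine {9,10} on symbol a: members go to different blocks, giving {9} and {10}.
On input a, block {1,8,11,13} splits into {8,11} and {1} and {13}.
On input b, block {8,11} splits into {8} and {11}.
Refine {2,3} on symbol b: members go to different blocks, giving {2} and {3}.
No further refinement is possible. Final partition (10 blocks): {9} | {8} | {12} | {2} | {7} | {10} | {1} | {13} | {11} | {3}.
7 and 12 end up in different blocks, so they are distinguishable. For instance, the string 'ε' is accepted from only 12.

No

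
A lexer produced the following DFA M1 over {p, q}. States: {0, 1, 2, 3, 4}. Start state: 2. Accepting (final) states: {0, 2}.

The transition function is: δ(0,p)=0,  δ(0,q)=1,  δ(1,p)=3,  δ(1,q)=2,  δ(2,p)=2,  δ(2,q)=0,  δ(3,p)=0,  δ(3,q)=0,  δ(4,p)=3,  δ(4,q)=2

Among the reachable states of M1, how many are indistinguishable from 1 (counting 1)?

1

Reachable states from the start: {0,1,2,3}. Unreachable: {4} — drop them.
P0 = {0,2} | {1,3}.
On input q, block {0,2} splits into {0} and {2}.
Split {1,3} by δ(·,p) → {1} and {3}.
The partition is now stable with 4 blocks: {0} | {1} | {2} | {3}.
The equivalence class containing 1 is {1}, of size 1.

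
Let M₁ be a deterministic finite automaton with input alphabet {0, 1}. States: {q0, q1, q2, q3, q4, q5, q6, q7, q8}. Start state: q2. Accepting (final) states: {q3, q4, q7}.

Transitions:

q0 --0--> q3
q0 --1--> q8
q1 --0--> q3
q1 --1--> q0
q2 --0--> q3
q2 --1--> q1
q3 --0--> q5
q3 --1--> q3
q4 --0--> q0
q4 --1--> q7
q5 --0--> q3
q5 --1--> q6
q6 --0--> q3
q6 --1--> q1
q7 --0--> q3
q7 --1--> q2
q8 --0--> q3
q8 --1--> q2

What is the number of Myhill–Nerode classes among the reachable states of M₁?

First remove the unreachable states {q4,q7}; 7 states remain.
P0 = {q3} | {q0,q1,q2,q5,q6,q8}.
Stable partition: {q3} | {q0,q1,q2,q5,q6,q8} — 2 equivalence classes.

2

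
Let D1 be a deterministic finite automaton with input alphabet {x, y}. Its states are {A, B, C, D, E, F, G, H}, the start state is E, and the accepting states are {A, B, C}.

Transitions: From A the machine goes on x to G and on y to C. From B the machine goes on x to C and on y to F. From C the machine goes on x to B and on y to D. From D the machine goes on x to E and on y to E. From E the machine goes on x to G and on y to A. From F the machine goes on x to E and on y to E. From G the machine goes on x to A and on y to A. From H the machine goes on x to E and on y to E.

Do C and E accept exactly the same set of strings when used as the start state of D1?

Reachable states from the start: {A,B,C,D,E,F,G}. Unreachable: {H} — drop them.
Start with accepting vs non-accepting: {A,B,C} | {D,E,F,G}.
On input x, block {A,B,C} splits into {B,C} and {A}.
Split {D,E,F,G} by δ(·,x) → {D,E,F} and {G}.
On input x, block {D,E,F} splits into {D,F} and {E}.
Stable partition: {B,C} | {D,F} | {A} | {G} | {E} — 5 equivalence classes.
C and E end up in different blocks, so they are distinguishable. For instance, the string 'ε' is accepted from only C.

No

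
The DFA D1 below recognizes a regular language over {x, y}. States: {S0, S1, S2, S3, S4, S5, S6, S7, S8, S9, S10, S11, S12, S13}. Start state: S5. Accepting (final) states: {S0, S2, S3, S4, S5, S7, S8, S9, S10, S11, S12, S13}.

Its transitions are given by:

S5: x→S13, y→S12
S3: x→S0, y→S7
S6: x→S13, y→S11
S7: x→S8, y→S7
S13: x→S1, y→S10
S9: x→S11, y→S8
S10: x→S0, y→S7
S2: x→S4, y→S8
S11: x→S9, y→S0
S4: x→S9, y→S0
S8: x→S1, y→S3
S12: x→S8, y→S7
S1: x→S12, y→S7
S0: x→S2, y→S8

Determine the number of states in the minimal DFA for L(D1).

First remove the unreachable states {S6}; 13 states remain.
Initial partition by acceptance: {S0,S2,S3,S4,S5,S7,S8,S9,S10,S11,S12,S13} | {S1}.
Refine {S0,S2,S3,S4,S5,S7,S8,S9,S10,S11,S12,S13} on symbol x: members go to different blocks, giving {S0,S2,S3,S4,S5,S7,S9,S10,S11,S12} and {S8,S13}.
On input x, block {S0,S2,S3,S4,S5,S7,S9,S10,S11,S12} splits into {S0,S2,S3,S4,S9,S10,S11} and {S5,S7,S12}.
Refine {S0,S2,S3,S4,S9,S10,S11} on symbol y: members go to different blocks, giving {S0,S2,S9} and {S3,S10} and {S4,S11}.
Split {S0,S2,S9} by δ(·,x) → {S2,S9} and {S0}.
Stable partition: {S2,S9} | {S1} | {S8,S13} | {S5,S7,S12} | {S3,S10} | {S4,S11} | {S0} — 7 equivalence classes.

7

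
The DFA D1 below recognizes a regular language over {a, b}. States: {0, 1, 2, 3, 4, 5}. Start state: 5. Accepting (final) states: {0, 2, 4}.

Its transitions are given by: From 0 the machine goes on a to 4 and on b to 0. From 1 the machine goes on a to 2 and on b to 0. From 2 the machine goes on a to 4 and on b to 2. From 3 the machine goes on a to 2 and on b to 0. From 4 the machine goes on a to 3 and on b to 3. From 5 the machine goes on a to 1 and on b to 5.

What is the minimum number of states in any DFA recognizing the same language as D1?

P0 = {0,2,4} | {1,3,5}.
Refine {0,2,4} on symbol a: members go to different blocks, giving {0,2} and {4}.
Split {1,3,5} by δ(·,a) → {1,3} and {5}.
Stable partition: {0,2} | {1,3} | {4} | {5} — 4 equivalence classes.

4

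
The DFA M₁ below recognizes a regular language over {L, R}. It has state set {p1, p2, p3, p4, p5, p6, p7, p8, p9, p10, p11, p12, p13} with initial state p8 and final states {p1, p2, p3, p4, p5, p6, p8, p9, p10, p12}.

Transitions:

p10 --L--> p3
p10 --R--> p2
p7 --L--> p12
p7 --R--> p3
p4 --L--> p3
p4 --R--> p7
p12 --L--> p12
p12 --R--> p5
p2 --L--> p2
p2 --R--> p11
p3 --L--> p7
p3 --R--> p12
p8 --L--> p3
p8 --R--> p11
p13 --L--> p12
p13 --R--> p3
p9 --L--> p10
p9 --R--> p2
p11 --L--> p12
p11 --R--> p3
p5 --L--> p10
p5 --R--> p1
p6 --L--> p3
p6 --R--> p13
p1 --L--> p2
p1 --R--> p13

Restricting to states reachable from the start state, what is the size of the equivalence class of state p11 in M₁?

3

Reachable states from the start: {p1,p2,p3,p5,p7,p8,p10,p11,p12,p13}. Unreachable: {p4,p6,p9} — drop them.
Initial partition by acceptance: {p1,p2,p3,p5,p8,p10,p12} | {p7,p11,p13}.
Split {p1,p2,p3,p5,p8,p10,p12} by δ(·,L) → {p1,p2,p5,p8,p10,p12} and {p3}.
Refine {p1,p2,p5,p8,p10,p12} on symbol L: members go to different blocks, giving {p1,p2,p5,p12} and {p8,p10}.
On input L, block {p1,p2,p5,p12} splits into {p1,p2,p12} and {p5}.
Split {p1,p2,p12} by δ(·,R) → {p1,p2} and {p12}.
Refine {p8,p10} on symbol R: members go to different blocks, giving {p8} and {p10}.
Stable partition: {p1,p2} | {p7,p11,p13} | {p3} | {p8} | {p5} | {p12} | {p10} — 7 equivalence classes.
The equivalence class containing p11 is {p7,p11,p13}, of size 3.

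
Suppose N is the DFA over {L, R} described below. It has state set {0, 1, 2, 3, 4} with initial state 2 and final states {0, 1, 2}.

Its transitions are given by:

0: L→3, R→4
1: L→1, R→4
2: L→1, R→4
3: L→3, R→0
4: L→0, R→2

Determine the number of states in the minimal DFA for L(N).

Every state is reachable, so we keep all 5.
Initial partition by acceptance: {0,1,2} | {3,4}.
Split {0,1,2} by δ(·,L) → {1,2} and {0}.
Refine {3,4} on symbol L: members go to different blocks, giving {3} and {4}.
No further refinement is possible. Final partition (4 blocks): {1,2} | {3} | {0} | {4}.

4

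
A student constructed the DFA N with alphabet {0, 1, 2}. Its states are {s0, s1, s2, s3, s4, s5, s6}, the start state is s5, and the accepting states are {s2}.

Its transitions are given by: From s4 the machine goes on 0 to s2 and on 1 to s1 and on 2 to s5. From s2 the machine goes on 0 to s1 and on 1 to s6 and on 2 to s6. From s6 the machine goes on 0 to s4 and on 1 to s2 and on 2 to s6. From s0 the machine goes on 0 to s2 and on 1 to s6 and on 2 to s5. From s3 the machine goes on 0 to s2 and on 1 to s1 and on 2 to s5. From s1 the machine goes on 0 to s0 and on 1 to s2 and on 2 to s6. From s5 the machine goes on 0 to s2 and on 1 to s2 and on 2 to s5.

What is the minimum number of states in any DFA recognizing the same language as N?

4

States {s3} cannot be reached from the start state, so discard them.
Initial partition by acceptance: {s2} | {s0,s1,s4,s5,s6}.
Refine {s0,s1,s4,s5,s6} on symbol 0: members go to different blocks, giving {s0,s4,s5} and {s1,s6}.
Split {s0,s4,s5} by δ(·,1) → {s0,s4} and {s5}.
No further refinement is possible. Final partition (4 blocks): {s2} | {s0,s4} | {s1,s6} | {s5}.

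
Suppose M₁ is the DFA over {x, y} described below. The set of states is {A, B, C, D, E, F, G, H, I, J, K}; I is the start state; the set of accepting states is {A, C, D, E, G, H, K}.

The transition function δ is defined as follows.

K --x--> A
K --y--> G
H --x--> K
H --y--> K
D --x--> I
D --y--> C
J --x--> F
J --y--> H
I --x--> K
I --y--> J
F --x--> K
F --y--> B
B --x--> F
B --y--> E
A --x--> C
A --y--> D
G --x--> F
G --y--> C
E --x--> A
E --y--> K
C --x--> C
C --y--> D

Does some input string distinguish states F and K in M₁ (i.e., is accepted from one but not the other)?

Every state is reachable, so we keep all 11.
P0 = {A,C,D,E,G,H,K} | {B,F,I,J}.
Refine {A,C,D,E,G,H,K} on symbol x: members go to different blocks, giving {A,C,E,H,K} and {D,G}.
Split {A,C,E,H,K} by δ(·,y) → {A,C,K} and {E,H}.
On input x, block {B,F,I,J} splits into {B,J} and {F,I}.
The partition is now stable with 5 blocks: {A,C,K} | {B,J} | {D,G} | {E,H} | {F,I}.
F and K end up in different blocks, so they are distinguishable. For instance, the string 'ε' is accepted from only K.

Yes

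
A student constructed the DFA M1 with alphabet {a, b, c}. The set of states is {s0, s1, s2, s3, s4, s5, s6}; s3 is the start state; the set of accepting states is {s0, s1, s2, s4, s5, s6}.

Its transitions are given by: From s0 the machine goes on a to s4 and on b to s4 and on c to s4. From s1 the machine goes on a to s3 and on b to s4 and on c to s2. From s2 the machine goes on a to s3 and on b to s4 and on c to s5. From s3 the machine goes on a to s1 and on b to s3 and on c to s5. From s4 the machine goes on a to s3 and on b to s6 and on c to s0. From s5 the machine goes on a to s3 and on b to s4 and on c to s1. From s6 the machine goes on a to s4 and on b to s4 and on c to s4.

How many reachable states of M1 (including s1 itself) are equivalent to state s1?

Initial partition by acceptance: {s0,s1,s2,s4,s5,s6} | {s3}.
Split {s0,s1,s2,s4,s5,s6} by δ(·,a) → {s1,s2,s4,s5} and {s0,s6}.
Refine {s1,s2,s4,s5} on symbol b: members go to different blocks, giving {s1,s2,s5} and {s4}.
Stable partition: {s1,s2,s5} | {s3} | {s0,s6} | {s4} — 4 equivalence classes.
State s1 belongs to the block {s1,s2,s5}, which has 3 states.

3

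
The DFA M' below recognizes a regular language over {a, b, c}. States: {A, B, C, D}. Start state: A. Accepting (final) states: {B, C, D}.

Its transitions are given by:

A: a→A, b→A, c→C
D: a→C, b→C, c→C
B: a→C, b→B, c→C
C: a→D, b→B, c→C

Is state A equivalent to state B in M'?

No

Every state is reachable, so we keep all 4.
Initial partition by acceptance: {B,C,D} | {A}.
Stable partition: {B,C,D} | {A} — 2 equivalence classes.
A and B end up in different blocks, so they are distinguishable. For instance, the string 'ε' is accepted from only B.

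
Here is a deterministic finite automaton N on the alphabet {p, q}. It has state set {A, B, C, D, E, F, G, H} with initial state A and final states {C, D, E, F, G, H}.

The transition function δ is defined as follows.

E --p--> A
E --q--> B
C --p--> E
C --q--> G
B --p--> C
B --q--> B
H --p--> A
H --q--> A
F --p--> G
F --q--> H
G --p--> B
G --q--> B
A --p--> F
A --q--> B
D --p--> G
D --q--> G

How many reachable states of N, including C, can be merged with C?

2

States {D} cannot be reached from the start state, so discard them.
P0 = {C,E,F,G,H} | {A,B}.
Refine {C,E,F,G,H} on symbol p: members go to different blocks, giving {E,G,H} and {C,F}.
Stable partition: {E,G,H} | {A,B} | {C,F} — 3 equivalence classes.
The equivalence class containing C is {C,F}, of size 2.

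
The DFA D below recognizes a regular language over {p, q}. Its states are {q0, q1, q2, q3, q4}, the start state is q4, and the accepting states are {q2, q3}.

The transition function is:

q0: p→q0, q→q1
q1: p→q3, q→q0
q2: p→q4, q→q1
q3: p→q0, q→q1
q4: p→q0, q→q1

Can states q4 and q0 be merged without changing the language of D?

Yes

States {q2} cannot be reached from the start state, so discard them.
Start with accepting vs non-accepting: {q3} | {q0,q1,q4}.
Refine {q0,q1,q4} on symbol p: members go to different blocks, giving {q0,q4} and {q1}.
No further refinement is possible. Final partition (3 blocks): {q3} | {q0,q4} | {q1}.
q4 and q0 lie in the same block of the stable partition, so they are equivalent — no string distinguishes them.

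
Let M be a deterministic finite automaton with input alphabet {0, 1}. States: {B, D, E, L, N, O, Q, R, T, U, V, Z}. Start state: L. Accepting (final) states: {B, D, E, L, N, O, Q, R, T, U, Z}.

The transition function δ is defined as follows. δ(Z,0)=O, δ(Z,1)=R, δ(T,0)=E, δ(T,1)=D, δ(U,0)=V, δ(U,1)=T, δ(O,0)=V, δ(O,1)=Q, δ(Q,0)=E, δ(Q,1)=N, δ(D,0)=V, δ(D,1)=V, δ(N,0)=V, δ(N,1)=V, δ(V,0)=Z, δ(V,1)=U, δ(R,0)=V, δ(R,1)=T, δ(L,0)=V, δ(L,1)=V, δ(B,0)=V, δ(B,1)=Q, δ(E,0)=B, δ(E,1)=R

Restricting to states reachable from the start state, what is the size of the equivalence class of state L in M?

3

All states are reachable from the start state.
Start with accepting vs non-accepting: {B,D,E,L,N,O,Q,R,T,U,Z} | {V}.
On input 0, block {B,D,E,L,N,O,Q,R,T,U,Z} splits into {B,D,L,N,O,R,U} and {E,Q,T,Z}.
Split {B,D,L,N,O,R,U} by δ(·,1) → {B,O,R,U} and {D,L,N}.
Refine {E,Q,T,Z} on symbol 0: members go to different blocks, giving {Q,T} and {E,Z}.
Stable partition: {B,O,R,U} | {V} | {Q,T} | {D,L,N} | {E,Z} — 5 equivalence classes.
State L belongs to the block {D,L,N}, which has 3 states.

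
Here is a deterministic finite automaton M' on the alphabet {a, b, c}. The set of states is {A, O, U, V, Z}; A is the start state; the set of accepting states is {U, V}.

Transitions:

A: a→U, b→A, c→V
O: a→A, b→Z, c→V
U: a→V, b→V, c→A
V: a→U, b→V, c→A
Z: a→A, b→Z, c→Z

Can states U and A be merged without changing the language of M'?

Reachable states from the start: {A,U,V}. Unreachable: {O,Z} — drop them.
Start with accepting vs non-accepting: {U,V} | {A}.
Stable partition: {U,V} | {A} — 2 equivalence classes.
U and A end up in different blocks, so they are distinguishable. For instance, the string 'ε' is accepted from only U.

No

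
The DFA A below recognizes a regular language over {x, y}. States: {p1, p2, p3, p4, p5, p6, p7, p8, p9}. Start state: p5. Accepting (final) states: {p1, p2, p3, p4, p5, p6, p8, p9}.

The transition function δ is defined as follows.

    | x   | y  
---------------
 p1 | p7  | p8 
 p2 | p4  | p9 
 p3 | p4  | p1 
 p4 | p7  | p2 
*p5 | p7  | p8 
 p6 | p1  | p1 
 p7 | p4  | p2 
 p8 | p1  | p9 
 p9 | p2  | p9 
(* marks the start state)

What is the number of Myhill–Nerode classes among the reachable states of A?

4

States {p3,p6} cannot be reached from the start state, so discard them.
Start with accepting vs non-accepting: {p1,p2,p4,p5,p8,p9} | {p7}.
Split {p1,p2,p4,p5,p8,p9} by δ(·,x) → {p1,p4,p5} and {p2,p8,p9}.
On input x, block {p2,p8,p9} splits into {p2,p8} and {p9}.
No further refinement is possible. Final partition (4 blocks): {p1,p4,p5} | {p7} | {p2,p8} | {p9}.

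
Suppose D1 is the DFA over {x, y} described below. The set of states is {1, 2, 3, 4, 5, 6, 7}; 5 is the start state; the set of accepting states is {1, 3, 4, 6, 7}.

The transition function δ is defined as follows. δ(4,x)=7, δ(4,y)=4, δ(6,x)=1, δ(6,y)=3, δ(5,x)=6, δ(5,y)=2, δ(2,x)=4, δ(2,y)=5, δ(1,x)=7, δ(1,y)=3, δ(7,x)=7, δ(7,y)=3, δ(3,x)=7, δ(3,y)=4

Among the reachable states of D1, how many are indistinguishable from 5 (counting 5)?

Initial partition by acceptance: {1,3,4,6,7} | {2,5}.
No further refinement is possible. Final partition (2 blocks): {1,3,4,6,7} | {2,5}.
The equivalence class containing 5 is {2,5}, of size 2.

2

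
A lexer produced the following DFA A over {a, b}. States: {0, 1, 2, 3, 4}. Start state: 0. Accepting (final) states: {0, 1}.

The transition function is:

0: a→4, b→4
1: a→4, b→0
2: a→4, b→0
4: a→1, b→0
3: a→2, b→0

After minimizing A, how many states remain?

States {2,3} cannot be reached from the start state, so discard them.
Initial partition by acceptance: {0,1} | {4}.
Refine {0,1} on symbol b: members go to different blocks, giving {0} and {1}.
Stable partition: {0} | {4} | {1} — 3 equivalence classes.

3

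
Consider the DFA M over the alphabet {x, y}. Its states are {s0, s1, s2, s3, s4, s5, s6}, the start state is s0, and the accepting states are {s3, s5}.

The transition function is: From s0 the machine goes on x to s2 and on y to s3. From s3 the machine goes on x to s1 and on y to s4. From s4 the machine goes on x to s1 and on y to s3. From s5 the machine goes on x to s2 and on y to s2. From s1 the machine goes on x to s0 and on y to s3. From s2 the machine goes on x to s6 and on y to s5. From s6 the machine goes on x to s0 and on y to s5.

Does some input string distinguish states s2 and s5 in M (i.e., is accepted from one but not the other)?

Every state is reachable, so we keep all 7.
P0 = {s3,s5} | {s0,s1,s2,s4,s6}.
Stable partition: {s3,s5} | {s0,s1,s2,s4,s6} — 2 equivalence classes.
s2 and s5 end up in different blocks, so they are distinguishable. For instance, the string 'ε' is accepted from only s5.

Yes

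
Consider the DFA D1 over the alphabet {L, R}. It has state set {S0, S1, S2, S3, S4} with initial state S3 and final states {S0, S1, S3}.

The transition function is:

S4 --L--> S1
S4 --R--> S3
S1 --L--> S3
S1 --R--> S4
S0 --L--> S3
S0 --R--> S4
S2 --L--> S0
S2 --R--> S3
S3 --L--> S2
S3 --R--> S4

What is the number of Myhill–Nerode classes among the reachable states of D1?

Every state is reachable, so we keep all 5.
Initial partition by acceptance: {S0,S1,S3} | {S2,S4}.
Split {S0,S1,S3} by δ(·,L) → {S0,S1} and {S3}.
The partition is now stable with 3 blocks: {S0,S1} | {S2,S4} | {S3}.

3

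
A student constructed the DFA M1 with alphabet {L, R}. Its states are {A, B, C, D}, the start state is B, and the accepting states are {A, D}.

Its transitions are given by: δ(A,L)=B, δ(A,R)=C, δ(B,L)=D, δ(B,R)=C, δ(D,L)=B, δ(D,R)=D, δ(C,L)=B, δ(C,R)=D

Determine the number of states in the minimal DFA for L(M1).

First remove the unreachable states {A}; 3 states remain.
Start with accepting vs non-accepting: {D} | {B,C}.
Refine {B,C} on symbol L: members go to different blocks, giving {B} and {C}.
The partition is now stable with 3 blocks: {D} | {B} | {C}.

3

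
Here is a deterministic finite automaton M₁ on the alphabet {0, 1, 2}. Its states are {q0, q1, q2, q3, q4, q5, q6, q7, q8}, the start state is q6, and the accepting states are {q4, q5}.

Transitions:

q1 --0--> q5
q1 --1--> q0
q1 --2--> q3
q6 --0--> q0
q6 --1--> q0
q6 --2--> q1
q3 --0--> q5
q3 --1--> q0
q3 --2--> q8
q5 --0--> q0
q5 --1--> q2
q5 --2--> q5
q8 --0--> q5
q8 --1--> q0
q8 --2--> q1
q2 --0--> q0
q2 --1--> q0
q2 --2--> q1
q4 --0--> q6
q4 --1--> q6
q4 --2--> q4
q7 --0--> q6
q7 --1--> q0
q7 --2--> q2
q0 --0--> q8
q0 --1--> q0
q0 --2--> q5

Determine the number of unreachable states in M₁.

2

BFS from q6 reaches {q0, q1, q2, q3, q5, q6, q8}; the 2 state(s) q4, q7 are never visited.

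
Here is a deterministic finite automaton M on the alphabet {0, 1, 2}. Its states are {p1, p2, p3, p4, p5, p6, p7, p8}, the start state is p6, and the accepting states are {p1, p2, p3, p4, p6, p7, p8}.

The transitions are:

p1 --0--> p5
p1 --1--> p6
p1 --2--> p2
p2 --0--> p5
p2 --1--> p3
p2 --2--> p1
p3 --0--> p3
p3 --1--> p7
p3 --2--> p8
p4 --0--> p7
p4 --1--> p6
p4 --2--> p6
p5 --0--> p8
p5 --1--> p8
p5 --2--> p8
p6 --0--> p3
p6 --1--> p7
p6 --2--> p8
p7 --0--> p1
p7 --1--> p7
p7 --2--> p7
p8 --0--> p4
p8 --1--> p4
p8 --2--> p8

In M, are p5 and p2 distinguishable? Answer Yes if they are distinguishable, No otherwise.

Every state is reachable, so we keep all 8.
P0 = {p1,p2,p3,p4,p6,p7,p8} | {p5}.
On input 0, block {p1,p2,p3,p4,p6,p7,p8} splits into {p3,p4,p6,p7,p8} and {p1,p2}.
Refine {p3,p4,p6,p7,p8} on symbol 0: members go to different blocks, giving {p3,p4,p6,p8} and {p7}.
Refine {p3,p4,p6,p8} on symbol 0: members go to different blocks, giving {p3,p6,p8} and {p4}.
On input 0, block {p3,p6,p8} splits into {p3,p6} and {p8}.
Stable partition: {p3,p6} | {p5} | {p1,p2} | {p7} | {p4} | {p8} — 6 equivalence classes.
p5 and p2 end up in different blocks, so they are distinguishable. For instance, the string 'ε' is accepted from only p2.

Yes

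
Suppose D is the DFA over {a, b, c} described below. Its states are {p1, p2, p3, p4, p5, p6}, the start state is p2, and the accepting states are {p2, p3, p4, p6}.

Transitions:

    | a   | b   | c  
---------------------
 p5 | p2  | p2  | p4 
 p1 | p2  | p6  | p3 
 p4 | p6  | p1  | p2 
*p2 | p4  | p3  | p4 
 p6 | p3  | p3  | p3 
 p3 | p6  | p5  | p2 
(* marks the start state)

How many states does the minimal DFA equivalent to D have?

3

Every state is reachable, so we keep all 6.
P0 = {p2,p3,p4,p6} | {p1,p5}.
On input b, block {p2,p3,p4,p6} splits into {p2,p6} and {p3,p4}.
No further refinement is possible. Final partition (3 blocks): {p2,p6} | {p1,p5} | {p3,p4}.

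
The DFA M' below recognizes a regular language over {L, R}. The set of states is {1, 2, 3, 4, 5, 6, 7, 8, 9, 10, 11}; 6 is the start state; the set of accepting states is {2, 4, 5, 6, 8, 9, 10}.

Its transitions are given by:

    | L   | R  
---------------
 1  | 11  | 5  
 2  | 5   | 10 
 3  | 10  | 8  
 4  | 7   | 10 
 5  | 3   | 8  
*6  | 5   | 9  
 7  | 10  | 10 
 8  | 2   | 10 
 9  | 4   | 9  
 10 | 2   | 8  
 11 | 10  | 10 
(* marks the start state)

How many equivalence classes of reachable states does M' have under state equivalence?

5

States {1,11} cannot be reached from the start state, so discard them.
Start with accepting vs non-accepting: {2,4,5,6,8,9,10} | {3,7}.
Split {2,4,5,6,8,9,10} by δ(·,L) → {2,6,8,9,10} and {4,5}.
On input L, block {2,6,8,9,10} splits into {2,6,9} and {8,10}.
On input R, block {2,6,9} splits into {6,9} and {2}.
No further refinement is possible. Final partition (5 blocks): {6,9} | {3,7} | {4,5} | {8,10} | {2}.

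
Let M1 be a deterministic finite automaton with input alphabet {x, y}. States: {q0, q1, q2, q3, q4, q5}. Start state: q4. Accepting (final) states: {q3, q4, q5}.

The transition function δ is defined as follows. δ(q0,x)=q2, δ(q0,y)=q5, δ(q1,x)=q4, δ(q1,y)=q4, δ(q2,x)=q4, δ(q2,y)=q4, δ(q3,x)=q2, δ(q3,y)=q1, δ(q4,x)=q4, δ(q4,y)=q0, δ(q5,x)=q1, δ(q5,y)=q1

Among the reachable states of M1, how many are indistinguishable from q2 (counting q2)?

Reachable states from the start: {q0,q1,q2,q4,q5}. Unreachable: {q3} — drop them.
Start with accepting vs non-accepting: {q4,q5} | {q0,q1,q2}.
Split {q4,q5} by δ(·,x) → {q4} and {q5}.
Refine {q0,q1,q2} on symbol x: members go to different blocks, giving {q1,q2} and {q0}.
No further refinement is possible. Final partition (4 blocks): {q4} | {q1,q2} | {q5} | {q0}.
State q2 belongs to the block {q1,q2}, which has 2 states.

2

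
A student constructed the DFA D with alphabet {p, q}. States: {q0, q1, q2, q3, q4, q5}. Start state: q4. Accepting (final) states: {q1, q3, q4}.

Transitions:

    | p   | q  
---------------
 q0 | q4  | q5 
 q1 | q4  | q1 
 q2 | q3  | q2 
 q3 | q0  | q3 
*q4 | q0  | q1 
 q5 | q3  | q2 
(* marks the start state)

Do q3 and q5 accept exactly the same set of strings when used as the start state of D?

Initial partition by acceptance: {q1,q3,q4} | {q0,q2,q5}.
Refine {q1,q3,q4} on symbol p: members go to different blocks, giving {q3,q4} and {q1}.
Refine {q3,q4} on symbol q: members go to different blocks, giving {q3} and {q4}.
On input p, block {q0,q2,q5} splits into {q2,q5} and {q0}.
No further refinement is possible. Final partition (5 blocks): {q3} | {q2,q5} | {q1} | {q4} | {q0}.
q3 and q5 end up in different blocks, so they are distinguishable. For instance, the string 'ε' is accepted from only q3.

No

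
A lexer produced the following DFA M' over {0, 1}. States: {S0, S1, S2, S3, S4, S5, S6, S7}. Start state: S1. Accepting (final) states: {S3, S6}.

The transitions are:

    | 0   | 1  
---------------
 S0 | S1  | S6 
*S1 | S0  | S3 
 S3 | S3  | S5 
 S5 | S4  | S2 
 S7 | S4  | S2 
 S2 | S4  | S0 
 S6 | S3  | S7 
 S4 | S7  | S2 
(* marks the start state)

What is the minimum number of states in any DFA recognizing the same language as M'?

4

Every state is reachable, so we keep all 8.
Initial partition by acceptance: {S3,S6} | {S0,S1,S2,S4,S5,S7}.
Split {S0,S1,S2,S4,S5,S7} by δ(·,1) → {S2,S4,S5,S7} and {S0,S1}.
Split {S2,S4,S5,S7} by δ(·,1) → {S4,S5,S7} and {S2}.
The partition is now stable with 4 blocks: {S3,S6} | {S4,S5,S7} | {S0,S1} | {S2}.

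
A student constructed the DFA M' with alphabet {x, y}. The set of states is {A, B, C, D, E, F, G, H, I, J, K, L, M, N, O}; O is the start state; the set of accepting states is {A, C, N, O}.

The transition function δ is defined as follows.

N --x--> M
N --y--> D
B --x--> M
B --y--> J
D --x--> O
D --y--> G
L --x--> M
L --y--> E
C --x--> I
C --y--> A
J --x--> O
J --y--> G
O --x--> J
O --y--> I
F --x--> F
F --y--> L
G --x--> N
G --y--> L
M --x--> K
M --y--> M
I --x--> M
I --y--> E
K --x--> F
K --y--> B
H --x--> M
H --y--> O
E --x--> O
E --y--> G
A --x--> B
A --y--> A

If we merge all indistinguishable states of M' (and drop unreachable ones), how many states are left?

7

First remove the unreachable states {A,C,H}; 12 states remain.
Initial partition by acceptance: {N,O} | {B,D,E,F,G,I,J,K,L,M}.
Split {B,D,E,F,G,I,J,K,L,M} by δ(·,x) → {B,F,I,K,L,M} and {D,E,G,J}.
Refine {N,O} on symbol x: members go to different blocks, giving {N} and {O}.
On input y, block {B,F,I,K,L,M} splits into {B,I,L} and {F,K,M}.
Split {D,E,G,J} by δ(·,x) → {D,E,J} and {G}.
On input y, block {F,K,M} splits into {F,K} and {M}.
Stable partition: {N} | {B,I,L} | {D,E,J} | {O} | {F,K} | {G} | {M} — 7 equivalence classes.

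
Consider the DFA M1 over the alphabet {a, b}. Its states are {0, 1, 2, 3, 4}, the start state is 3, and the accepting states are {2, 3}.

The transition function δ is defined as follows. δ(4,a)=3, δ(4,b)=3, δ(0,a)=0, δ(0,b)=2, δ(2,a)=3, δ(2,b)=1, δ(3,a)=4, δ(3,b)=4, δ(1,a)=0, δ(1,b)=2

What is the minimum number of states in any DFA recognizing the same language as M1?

2

Reachable states from the start: {3,4}. Unreachable: {0,1,2} — drop them.
Initial partition by acceptance: {3} | {4}.
No further refinement is possible. Final partition (2 blocks): {3} | {4}.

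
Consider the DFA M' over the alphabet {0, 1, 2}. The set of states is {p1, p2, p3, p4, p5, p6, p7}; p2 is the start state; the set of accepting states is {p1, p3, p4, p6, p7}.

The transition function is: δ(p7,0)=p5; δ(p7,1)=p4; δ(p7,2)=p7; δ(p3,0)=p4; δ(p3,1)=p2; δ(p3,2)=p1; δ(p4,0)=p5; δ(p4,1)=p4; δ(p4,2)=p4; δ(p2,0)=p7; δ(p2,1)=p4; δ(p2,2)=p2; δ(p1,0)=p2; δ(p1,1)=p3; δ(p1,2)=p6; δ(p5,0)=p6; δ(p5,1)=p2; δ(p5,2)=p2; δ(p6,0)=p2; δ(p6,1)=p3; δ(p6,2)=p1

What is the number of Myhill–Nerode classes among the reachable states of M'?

5

Start with accepting vs non-accepting: {p1,p3,p4,p6,p7} | {p2,p5}.
On input 0, block {p1,p3,p4,p6,p7} splits into {p1,p4,p6,p7} and {p3}.
Refine {p1,p4,p6,p7} on symbol 1: members go to different blocks, giving {p1,p6} and {p4,p7}.
Split {p2,p5} by δ(·,0) → {p2} and {p5}.
Stable partition: {p1,p6} | {p2} | {p3} | {p4,p7} | {p5} — 5 equivalence classes.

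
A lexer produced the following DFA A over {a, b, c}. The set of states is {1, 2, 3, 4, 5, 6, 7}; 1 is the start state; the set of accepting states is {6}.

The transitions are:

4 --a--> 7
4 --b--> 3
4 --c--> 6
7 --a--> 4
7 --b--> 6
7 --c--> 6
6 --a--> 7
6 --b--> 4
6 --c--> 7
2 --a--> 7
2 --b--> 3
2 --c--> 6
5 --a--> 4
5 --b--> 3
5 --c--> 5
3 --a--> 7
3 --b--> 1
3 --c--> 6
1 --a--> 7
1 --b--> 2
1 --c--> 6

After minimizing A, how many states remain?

3

First remove the unreachable states {5}; 6 states remain.
Initial partition by acceptance: {6} | {1,2,3,4,7}.
Split {1,2,3,4,7} by δ(·,b) → {1,2,3,4} and {7}.
Stable partition: {6} | {1,2,3,4} | {7} — 3 equivalence classes.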